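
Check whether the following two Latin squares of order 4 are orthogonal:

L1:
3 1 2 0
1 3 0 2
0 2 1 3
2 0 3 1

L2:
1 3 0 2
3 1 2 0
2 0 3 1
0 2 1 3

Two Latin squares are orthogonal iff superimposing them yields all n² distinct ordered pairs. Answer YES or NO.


Form the n² = 16 superimposed pairs (L1[i][j], L2[i][j]), row by row (rows and columns indexed from 0):
row 0: (3,1) (1,3) (2,0) (0,2)
row 1: (1,3) (3,1) (0,2) (2,0)
row 2: (0,2) (2,0) (1,3) (3,1)
row 3: (2,0) (0,2) (3,1) (1,3)
Orthogonality requires all 16 pairs distinct.
But the pair (1,3) repeats: cell (0,1) has L1 = 1, L2 = 3, and cell (1,0) has L1 = 1, L2 = 3.
A repeated pair means some other pair never occurs (only 4 distinct pairs out of 16), so the squares are not orthogonal.
Conclusion: NO.

NO


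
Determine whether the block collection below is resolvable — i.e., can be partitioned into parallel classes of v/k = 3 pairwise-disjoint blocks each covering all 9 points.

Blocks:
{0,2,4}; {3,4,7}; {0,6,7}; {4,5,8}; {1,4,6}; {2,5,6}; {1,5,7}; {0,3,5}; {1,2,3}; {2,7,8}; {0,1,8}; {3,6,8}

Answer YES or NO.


v = 9, block size k = 3, number of blocks = 12.
For resolvability, blocks must partition into parallel classes of size v/k = 3.
Total blocks must therefore be a multiple of 3: 12 = 3·4 + 0 ⇒ divisible ✓.
Greedy packing gives 4 candidate class(es). Each should be a full parallel class (size 3, covers all 9 points).
  Class 1 (3 blocks): {0,2,4}; {1,5,7}; {3,6,8}. Points covered: [0, 1, 2, 3, 4, 5, 6, 7, 8].
  Class 2 (3 blocks): {3,4,7}; {2,5,6}; {0,1,8}. Points covered: [0, 1, 2, 3, 4, 5, 6, 7, 8].
  Class 3 (3 blocks): {0,6,7}; {4,5,8}; {1,2,3}. Points covered: [0, 1, 2, 3, 4, 5, 6, 7, 8].
  Class 4 (3 blocks): {1,4,6}; {0,3,5}; {2,7,8}. Points covered: [0, 1, 2, 3, 4, 5, 6, 7, 8].
All classes full (size 3)? YES. All classes cover every point? YES.
Resolvable? YES.

YES


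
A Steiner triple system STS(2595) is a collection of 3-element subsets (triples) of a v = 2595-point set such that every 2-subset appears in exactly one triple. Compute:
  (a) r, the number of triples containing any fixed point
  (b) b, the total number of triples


An STS(v) is a 2-(v, 3, 1) BIBD: block size k = 3, λ = 1.
Replication: r(k − 1) = λ(v − 1) ⇒ r·2 = 2595 − 1 = 2594 ⇒ r = 1297.
Block count: bk = vr ⇒ b·3 = 2595·1297 = 3365715 ⇒ b = 1121905.
(Check via b = v(v − 1)/6 = 2595·2594/6 = 6731430/6 = 1121905.)

r = 1297, b = 1121905.


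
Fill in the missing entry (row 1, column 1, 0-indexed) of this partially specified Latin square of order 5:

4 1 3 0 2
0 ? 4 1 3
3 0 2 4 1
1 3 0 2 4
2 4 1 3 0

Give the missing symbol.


Row 1 contains symbols [0, 1, 3, 4] — missing [2].
Column 1 contains symbols [0, 1, 3, 4] — missing [2].
The missing symbol must appear in both missing sets; intersection = [2].
Therefore the hidden value is 2.

Missing value = 2.


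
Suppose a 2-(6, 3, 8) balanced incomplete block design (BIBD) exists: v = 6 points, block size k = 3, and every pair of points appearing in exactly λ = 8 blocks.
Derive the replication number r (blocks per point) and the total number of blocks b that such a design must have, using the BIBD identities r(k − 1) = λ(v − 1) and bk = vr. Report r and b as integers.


Any 2-(v, k, λ) BIBD satisfies two necessary conditions:
  (i)  Each point sits in r blocks, and counting incidences through any fixed point gives r(k − 1) = λ(v − 1), so r = λ(v − 1)/(k − 1).
  (ii) Total incidences bk = vr, so b = vr/k.
Step 1: r = λ(v − 1)/(k − 1) = 8·(6 − 1)/(3 − 1) = 8·5/2 = 40/2 = 20.
Step 2: b = vr/k = 6·20/3 = 120/3 = 40.
Check integrality: r = 20 ∈ Z ✓, b = 40 ∈ Z ✓.
(These identities are necessary conditions: they determine r and b for any design with these parameters, but do not by themselves prove that one exists.)

r = 20, b = 40.


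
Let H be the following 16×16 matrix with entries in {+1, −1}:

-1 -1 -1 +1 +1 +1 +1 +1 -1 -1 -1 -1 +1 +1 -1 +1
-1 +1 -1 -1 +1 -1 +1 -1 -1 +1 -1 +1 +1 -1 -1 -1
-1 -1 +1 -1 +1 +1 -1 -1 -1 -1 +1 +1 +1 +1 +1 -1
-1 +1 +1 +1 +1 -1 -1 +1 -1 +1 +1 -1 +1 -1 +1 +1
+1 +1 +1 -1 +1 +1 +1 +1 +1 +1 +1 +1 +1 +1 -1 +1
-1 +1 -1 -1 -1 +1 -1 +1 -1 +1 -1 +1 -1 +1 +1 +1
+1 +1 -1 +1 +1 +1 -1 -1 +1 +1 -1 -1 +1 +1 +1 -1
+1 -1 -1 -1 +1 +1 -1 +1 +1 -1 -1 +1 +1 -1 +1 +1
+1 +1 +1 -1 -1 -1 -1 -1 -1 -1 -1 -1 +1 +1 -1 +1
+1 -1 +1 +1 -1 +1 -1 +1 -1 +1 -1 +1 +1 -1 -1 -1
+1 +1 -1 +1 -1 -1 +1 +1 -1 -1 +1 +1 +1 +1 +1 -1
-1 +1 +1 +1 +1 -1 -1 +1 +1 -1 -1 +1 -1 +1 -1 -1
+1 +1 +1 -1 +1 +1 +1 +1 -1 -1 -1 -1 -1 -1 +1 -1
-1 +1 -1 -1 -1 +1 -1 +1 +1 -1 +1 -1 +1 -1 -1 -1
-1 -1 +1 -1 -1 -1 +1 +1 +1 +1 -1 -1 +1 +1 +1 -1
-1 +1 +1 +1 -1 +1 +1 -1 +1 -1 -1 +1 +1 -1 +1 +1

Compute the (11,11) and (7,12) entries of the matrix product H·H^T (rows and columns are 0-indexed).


Row 7 of H: [1, -1, -1, -1, 1, 1, -1, 1, 1, -1, -1, 1, 1, -1, 1, 1].
Row 11 of H: [-1, 1, 1, 1, 1, -1, -1, 1, 1, -1, -1, 1, -1, 1, -1, -1].
Row 12 of H: [1, 1, 1, -1, 1, 1, 1, 1, -1, -1, -1, -1, -1, -1, 1, -1].
(H·H^T)[11][11] = Σ_j H[11][j]·H[11][j] = (-1)² + (1)² + (1)² + (1)² + (1)² + (-1)² + (-1)² + (1)² + (1)² + (-1)² + (-1)² + (1)² + (-1)² + (1)² + (-1)² + (-1)² = 1 + 1 + 1 + 1 + 1 + 1 + 1 + 1 + 1 + 1 + 1 + 1 + 1 + 1 + 1 + 1 = 16.
(H·H^T)[7][12] = Σ_j H[7][j]·H[12][j] = (1)·(1) + (-1)·(1) + (-1)·(1) + (-1)·(-1) + (1)·(1) + (1)·(1) + (-1)·(1) + (1)·(1) + (1)·(-1) + (-1)·(-1) + (-1)·(-1) + (1)·(-1) + (1)·(-1) + (-1)·(-1) + (1)·(1) + (1)·(-1) = 1 + -1 + -1 + 1 + 1 + 1 + -1 + 1 + -1 + 1 + 1 + -1 + -1 + 1 + 1 + -1 = 2.
Rows 7 and 12 are not orthogonal (dot product = 2 ≠ 0), so H is not a Hadamard matrix.

(11,11) entry = 16; (7,12) entry = 2.


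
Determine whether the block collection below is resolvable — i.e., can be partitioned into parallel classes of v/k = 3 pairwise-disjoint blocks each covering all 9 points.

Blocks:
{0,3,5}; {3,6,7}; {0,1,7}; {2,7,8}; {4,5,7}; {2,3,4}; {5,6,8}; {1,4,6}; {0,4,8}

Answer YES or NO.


v = 9, block size k = 3, number of blocks = 9.
For resolvability, blocks must partition into parallel classes of size v/k = 3.
Total blocks must therefore be a multiple of 3: 9 = 3·3 + 0 ⇒ divisible ✓.
Consider block {3,6,7}. The only other block(s) in the collection disjoint from it are {0,4,8} — just 1 block(s). Any parallel class containing {3,6,7} would need 2 other blocks each disjoint from it, so no parallel class of size 3 can contain {3,6,7}.
Since every block must belong to some parallel class in a resolution, the collection cannot be partitioned into parallel classes.
Resolvable? NO.

NO


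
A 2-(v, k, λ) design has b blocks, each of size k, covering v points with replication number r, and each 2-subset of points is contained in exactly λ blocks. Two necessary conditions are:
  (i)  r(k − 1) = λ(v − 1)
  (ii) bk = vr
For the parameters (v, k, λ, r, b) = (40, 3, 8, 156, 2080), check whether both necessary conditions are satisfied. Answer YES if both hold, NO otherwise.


Condition (i): r(k − 1) = 156·2 = 312; λ(v − 1) = 8·39 = 312. Match? YES.
Condition (ii): bk = 2080·3 = 6240; vr = 40·156 = 6240. Match? YES.
Both conditions hold? YES.

YES


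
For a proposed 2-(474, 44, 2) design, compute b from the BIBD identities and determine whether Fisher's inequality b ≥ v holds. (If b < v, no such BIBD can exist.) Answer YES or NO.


r = λ(v − 1)/(k − 1) = 2·473/43 = 22.
b = vr/k = 474·22/44 = 237.
Fisher's inequality: b ≥ v ⇔ 237 ≥ 474? NO.

NO


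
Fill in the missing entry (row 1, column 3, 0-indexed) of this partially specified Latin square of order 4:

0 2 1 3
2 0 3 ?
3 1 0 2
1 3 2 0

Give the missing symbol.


Row 1 contains symbols [0, 2, 3] — missing [1].
Column 3 contains symbols [0, 2, 3] — missing [1].
The missing symbol must appear in both missing sets; intersection = [1].
Therefore the hidden value is 1.

Missing value = 1.


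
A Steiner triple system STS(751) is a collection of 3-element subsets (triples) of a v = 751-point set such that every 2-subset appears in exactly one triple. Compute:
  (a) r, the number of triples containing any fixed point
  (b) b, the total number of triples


An STS(v) is a 2-(v, 3, 1) BIBD: block size k = 3, λ = 1.
Replication: r(k − 1) = λ(v − 1) ⇒ r·2 = 751 − 1 = 750 ⇒ r = 375.
Block count: b = v(v − 1)/6 = 751·750/6 = 563250/6 = 93875.
(Check via bk = vr: 93875·3 = 281625 = 751·375 = 281625 ✓.)

r = 375, b = 93875.


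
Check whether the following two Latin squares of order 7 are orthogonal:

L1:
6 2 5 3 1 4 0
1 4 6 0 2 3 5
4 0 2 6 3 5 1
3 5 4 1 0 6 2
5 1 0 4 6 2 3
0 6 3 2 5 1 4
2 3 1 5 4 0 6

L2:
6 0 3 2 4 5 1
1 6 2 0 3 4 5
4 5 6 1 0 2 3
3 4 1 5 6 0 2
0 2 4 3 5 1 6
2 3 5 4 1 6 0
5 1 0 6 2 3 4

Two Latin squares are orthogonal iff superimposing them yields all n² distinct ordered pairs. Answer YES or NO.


Form the n² = 49 superimposed pairs (L1[i][j], L2[i][j]), row by row (rows and columns indexed from 0):
row 0: (6,6) (2,0) (5,3) (3,2) (1,4) (4,5) (0,1)
row 1: (1,1) (4,6) (6,2) (0,0) (2,3) (3,4) (5,5)
row 2: (4,4) (0,5) (2,6) (6,1) (3,0) (5,2) (1,3)
row 3: (3,3) (5,4) (4,1) (1,5) (0,6) (6,0) (2,2)
row 4: (5,0) (1,2) (0,4) (4,3) (6,5) (2,1) (3,6)
row 5: (0,2) (6,3) (3,5) (2,4) (5,1) (1,6) (4,0)
row 6: (2,5) (3,1) (1,0) (5,6) (4,2) (0,3) (6,4)
Orthogonality requires all 49 pairs distinct.
Check by first coordinate: for each symbol s of L1, list the L2 entries in the n cells where L1 = s; they must all differ.
  L1 = 0: L2 entries (in reading order) 1, 0, 5, 6, 4, 2, 3 — all 7 distinct ✓
  L1 = 1: L2 entries (in reading order) 4, 1, 3, 5, 2, 6, 0 — all 7 distinct ✓
  L1 = 2: L2 entries (in reading order) 0, 3, 6, 2, 1, 4, 5 — all 7 distinct ✓
  L1 = 3: L2 entries (in reading order) 2, 4, 0, 3, 6, 5, 1 — all 7 distinct ✓
  L1 = 4: L2 entries (in reading order) 5, 6, 4, 1, 3, 0, 2 — all 7 distinct ✓
  L1 = 5: L2 entries (in reading order) 3, 5, 2, 4, 0, 1, 6 — all 7 distinct ✓
  L1 = 6: L2 entries (in reading order) 6, 2, 1, 0, 5, 3, 4 — all 7 distinct ✓
Every symbol of L1 meets every symbol of L2 exactly once, so all 49 pairs are distinct (49 of 49).
Conclusion: YES.

YES


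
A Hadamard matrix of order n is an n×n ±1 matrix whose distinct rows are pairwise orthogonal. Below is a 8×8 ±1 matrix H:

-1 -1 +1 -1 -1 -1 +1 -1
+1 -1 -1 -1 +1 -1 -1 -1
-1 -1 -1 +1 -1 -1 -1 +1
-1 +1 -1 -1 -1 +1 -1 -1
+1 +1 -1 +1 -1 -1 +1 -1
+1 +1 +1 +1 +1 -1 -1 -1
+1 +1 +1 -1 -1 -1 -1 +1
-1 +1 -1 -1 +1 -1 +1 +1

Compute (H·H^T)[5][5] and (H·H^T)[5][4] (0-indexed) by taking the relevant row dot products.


Row 4 of H: [1, 1, -1, 1, -1, -1, 1, -1].
Row 5 of H: [1, 1, 1, 1, 1, -1, -1, -1].
(H·H^T)[5][5] = Σ_j H[5][j]·H[5][j] = (1)² + (1)² + (1)² + (1)² + (1)² + (-1)² + (-1)² + (-1)² = 1 + 1 + 1 + 1 + 1 + 1 + 1 + 1 = 8.
(H·H^T)[5][4] = Σ_j H[5][j]·H[4][j] = (1)·(1) + (1)·(1) + (1)·(-1) + (1)·(1) + (1)·(-1) + (-1)·(-1) + (-1)·(1) + (-1)·(-1) = 1 + 1 + -1 + 1 + -1 + 1 + -1 + 1 = 2.
Rows 5 and 4 are not orthogonal (dot product = 2 ≠ 0), so H is not a Hadamard matrix.

(5,5) entry = 8; (5,4) entry = 2.


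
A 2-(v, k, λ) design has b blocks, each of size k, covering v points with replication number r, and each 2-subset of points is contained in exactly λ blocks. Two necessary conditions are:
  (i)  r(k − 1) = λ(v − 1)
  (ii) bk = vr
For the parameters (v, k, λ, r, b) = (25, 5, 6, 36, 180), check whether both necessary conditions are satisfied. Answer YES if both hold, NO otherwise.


Condition (i): r(k − 1) = 36·4 = 144; λ(v − 1) = 6·24 = 144. Match? YES.
Condition (ii): bk = 180·5 = 900; vr = 25·36 = 900. Match? YES.
Both conditions hold? YES.

YES


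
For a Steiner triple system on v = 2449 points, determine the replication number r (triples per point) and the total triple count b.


An STS(v) is a 2-(v, 3, 1) BIBD: block size k = 3, λ = 1.
Replication: r(k − 1) = λ(v − 1) ⇒ r·2 = 2449 − 1 = 2448 ⇒ r = 1224.
Block count: b = v(v − 1)/6 = 2449·2448/6 = 5995152/6 = 999192.
(Check via bk = vr: 999192·3 = 2997576 = 2449·1224 = 2997576 ✓.)

r = 1224, b = 999192.


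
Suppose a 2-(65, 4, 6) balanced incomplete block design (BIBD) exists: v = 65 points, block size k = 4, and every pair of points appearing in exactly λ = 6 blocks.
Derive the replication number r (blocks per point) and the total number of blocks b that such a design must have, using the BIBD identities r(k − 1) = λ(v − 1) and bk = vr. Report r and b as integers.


Any 2-(v, k, λ) BIBD satisfies two necessary conditions:
  (i)  Each point sits in r blocks, and counting incidences through any fixed point gives r(k − 1) = λ(v − 1), so r = λ(v − 1)/(k − 1).
  (ii) Total incidences bk = vr, so b = vr/k.
Step 1: r = λ(v − 1)/(k − 1) = 6·(65 − 1)/(4 − 1) = 6·64/3 = 384/3 = 128.
Step 2: b = vr/k = 65·128/4 = 8320/4 = 2080.
Check integrality: r = 128 ∈ Z ✓, b = 2080 ∈ Z ✓.
(These identities are necessary conditions: they determine r and b for any design with these parameters, but do not by themselves prove that one exists.)

r = 128, b = 2080.


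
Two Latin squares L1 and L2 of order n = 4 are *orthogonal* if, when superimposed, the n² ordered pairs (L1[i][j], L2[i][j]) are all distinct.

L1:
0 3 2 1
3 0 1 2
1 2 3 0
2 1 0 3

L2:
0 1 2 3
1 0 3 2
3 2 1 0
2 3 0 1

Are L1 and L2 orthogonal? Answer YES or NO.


Form the n² = 16 superimposed pairs (L1[i][j], L2[i][j]), row by row (rows and columns indexed from 0):
row 0: (0,0) (3,1) (2,2) (1,3)
row 1: (3,1) (0,0) (1,3) (2,2)
row 2: (1,3) (2,2) (3,1) (0,0)
row 3: (2,2) (1,3) (0,0) (3,1)
Orthogonality requires all 16 pairs distinct.
But the pair (3,1) repeats: cell (0,1) has L1 = 3, L2 = 1, and cell (1,0) has L1 = 3, L2 = 1.
A repeated pair means some other pair never occurs (only 4 distinct pairs out of 16), so the squares are not orthogonal.
Conclusion: NO.

NO


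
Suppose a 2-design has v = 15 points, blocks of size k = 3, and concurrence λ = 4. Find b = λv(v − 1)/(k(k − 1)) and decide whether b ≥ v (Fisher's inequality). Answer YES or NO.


r = λ(v − 1)/(k − 1) = 4·14/2 = 28.
b = vr/k = 15·28/3 = 140.
Fisher's inequality: b ≥ v ⇔ 140 ≥ 15? YES.

YES


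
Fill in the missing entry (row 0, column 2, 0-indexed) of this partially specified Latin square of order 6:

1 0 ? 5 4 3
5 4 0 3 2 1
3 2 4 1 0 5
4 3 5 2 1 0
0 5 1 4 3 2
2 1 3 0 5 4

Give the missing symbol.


Row 0 contains symbols [0, 1, 3, 4, 5] — missing [2].
Column 2 contains symbols [0, 1, 3, 4, 5] — missing [2].
The missing symbol must appear in both missing sets; intersection = [2].
Therefore the hidden value is 2.

Missing value = 2.


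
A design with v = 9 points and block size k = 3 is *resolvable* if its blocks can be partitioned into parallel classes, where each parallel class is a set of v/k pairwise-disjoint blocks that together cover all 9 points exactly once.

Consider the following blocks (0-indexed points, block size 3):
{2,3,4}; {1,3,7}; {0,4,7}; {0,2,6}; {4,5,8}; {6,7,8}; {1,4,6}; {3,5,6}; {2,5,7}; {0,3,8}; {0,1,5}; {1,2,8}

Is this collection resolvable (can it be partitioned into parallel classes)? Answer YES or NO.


v = 9, block size k = 3, number of blocks = 12.
For resolvability, blocks must partition into parallel classes of size v/k = 3.
Total blocks must therefore be a multiple of 3: 12 = 3·4 + 0 ⇒ divisible ✓.
Greedy packing gives 4 candidate class(es). Each should be a full parallel class (size 3, covers all 9 points).
  Class 1 (3 blocks): {2,3,4}; {6,7,8}; {0,1,5}. Points covered: [0, 1, 2, 3, 4, 5, 6, 7, 8].
  Class 2 (3 blocks): {1,3,7}; {0,2,6}; {4,5,8}. Points covered: [0, 1, 2, 3, 4, 5, 6, 7, 8].
  Class 3 (3 blocks): {0,4,7}; {3,5,6}; {1,2,8}. Points covered: [0, 1, 2, 3, 4, 5, 6, 7, 8].
  Class 4 (3 blocks): {1,4,6}; {2,5,7}; {0,3,8}. Points covered: [0, 1, 2, 3, 4, 5, 6, 7, 8].
All classes full (size 3)? YES. All classes cover every point? YES.
Resolvable? YES.

YES


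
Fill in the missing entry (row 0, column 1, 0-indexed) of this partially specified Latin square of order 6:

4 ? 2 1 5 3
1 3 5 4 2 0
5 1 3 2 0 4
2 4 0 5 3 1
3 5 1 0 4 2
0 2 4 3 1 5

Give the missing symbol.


Row 0 contains symbols [1, 2, 3, 4, 5] — missing [0].
Column 1 contains symbols [1, 2, 3, 4, 5] — missing [0].
The missing symbol must appear in both missing sets; intersection = [0].
Therefore the hidden value is 0.

Missing value = 0.


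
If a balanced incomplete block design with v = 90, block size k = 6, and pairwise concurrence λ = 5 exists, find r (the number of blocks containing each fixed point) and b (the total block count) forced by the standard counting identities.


Any 2-(v, k, λ) BIBD satisfies two necessary conditions:
  (i)  Each point sits in r blocks, and counting incidences through any fixed point gives r(k − 1) = λ(v − 1), so r = λ(v − 1)/(k − 1).
  (ii) Total incidences bk = vr, so b = vr/k.
Step 1: r = λ(v − 1)/(k − 1) = 5·(90 − 1)/(6 − 1) = 5·89/5 = 445/5 = 89.
Step 2: b = vr/k = 90·89/6 = 8010/6 = 1335.
Check integrality: r = 89 ∈ Z ✓, b = 1335 ∈ Z ✓.
(These identities are necessary conditions: they determine r and b for any design with these parameters, but do not by themselves prove that one exists.)

r = 89, b = 1335.


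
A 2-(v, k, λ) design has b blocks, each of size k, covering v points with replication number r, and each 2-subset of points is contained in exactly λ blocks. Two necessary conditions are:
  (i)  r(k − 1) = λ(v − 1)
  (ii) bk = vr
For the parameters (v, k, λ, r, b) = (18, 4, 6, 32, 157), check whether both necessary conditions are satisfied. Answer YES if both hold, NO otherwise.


Condition (i): r(k − 1) = 32·3 = 96; λ(v − 1) = 6·17 = 102. Match? NO.
Condition (ii): bk = 157·4 = 628; vr = 18·32 = 576. Match? NO.
Both conditions hold? NO.

NO


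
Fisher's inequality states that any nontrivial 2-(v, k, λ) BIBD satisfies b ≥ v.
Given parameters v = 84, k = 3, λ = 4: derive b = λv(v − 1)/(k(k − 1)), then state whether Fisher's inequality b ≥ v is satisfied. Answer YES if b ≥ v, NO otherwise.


b = λv(v − 1)/(k(k − 1)) = 4·84·83/(3·2) = 27888/6 = 4648.
Compare with v = 84: b ≥ v, so Fisher's inequality holds.

YES


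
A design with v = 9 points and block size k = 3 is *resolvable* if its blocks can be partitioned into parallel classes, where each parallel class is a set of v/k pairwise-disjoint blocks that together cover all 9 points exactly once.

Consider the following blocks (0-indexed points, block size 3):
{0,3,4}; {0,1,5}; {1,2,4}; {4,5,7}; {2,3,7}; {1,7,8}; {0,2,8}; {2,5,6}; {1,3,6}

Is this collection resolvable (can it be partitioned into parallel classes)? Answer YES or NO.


v = 9, block size k = 3, number of blocks = 9.
For resolvability, blocks must partition into parallel classes of size v/k = 3.
Total blocks must therefore be a multiple of 3: 9 = 3·3 + 0 ⇒ divisible ✓.
Consider block {0,1,5}. The only other block(s) in the collection disjoint from it are {2,3,7} — just 1 block(s). Any parallel class containing {0,1,5} would need 2 other blocks each disjoint from it, so no parallel class of size 3 can contain {0,1,5}.
Since every block must belong to some parallel class in a resolution, the collection cannot be partitioned into parallel classes.
Resolvable? NO.

NO


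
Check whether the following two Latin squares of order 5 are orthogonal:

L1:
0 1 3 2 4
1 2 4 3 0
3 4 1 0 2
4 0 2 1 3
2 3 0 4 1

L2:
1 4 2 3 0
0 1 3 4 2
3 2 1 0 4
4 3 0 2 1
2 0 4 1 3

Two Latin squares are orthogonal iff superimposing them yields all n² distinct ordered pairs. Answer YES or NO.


Form the n² = 25 superimposed pairs (L1[i][j], L2[i][j]), row by row (rows and columns indexed from 0):
row 0: (0,1) (1,4) (3,2) (2,3) (4,0)
row 1: (1,0) (2,1) (4,3) (3,4) (0,2)
row 2: (3,3) (4,2) (1,1) (0,0) (2,4)
row 3: (4,4) (0,3) (2,0) (1,2) (3,1)
row 4: (2,2) (3,0) (0,4) (4,1) (1,3)
Orthogonality requires all 25 pairs distinct.
Check by first coordinate: for each symbol s of L1, list the L2 entries in the n cells where L1 = s; they must all differ.
  L1 = 0: L2 entries (in reading order) 1, 2, 0, 3, 4 — all 5 distinct ✓
  L1 = 1: L2 entries (in reading order) 4, 0, 1, 2, 3 — all 5 distinct ✓
  L1 = 2: L2 entries (in reading order) 3, 1, 4, 0, 2 — all 5 distinct ✓
  L1 = 3: L2 entries (in reading order) 2, 4, 3, 1, 0 — all 5 distinct ✓
  L1 = 4: L2 entries (in reading order) 0, 3, 2, 4, 1 — all 5 distinct ✓
Every symbol of L1 meets every symbol of L2 exactly once, so all 25 pairs are distinct (25 of 25).
Conclusion: YES.

YES


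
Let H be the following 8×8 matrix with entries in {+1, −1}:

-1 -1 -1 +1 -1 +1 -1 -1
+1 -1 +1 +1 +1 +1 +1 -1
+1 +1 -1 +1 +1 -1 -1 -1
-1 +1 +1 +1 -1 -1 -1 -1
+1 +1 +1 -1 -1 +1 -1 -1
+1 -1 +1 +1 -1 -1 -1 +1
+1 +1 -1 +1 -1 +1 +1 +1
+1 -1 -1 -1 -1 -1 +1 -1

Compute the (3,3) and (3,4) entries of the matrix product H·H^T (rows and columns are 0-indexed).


Row 3 of H: [-1, 1, 1, 1, -1, -1, -1, -1].
Row 4 of H: [1, 1, 1, -1, -1, 1, -1, -1].
(H·H^T)[3][3] = Σ_j H[3][j]·H[3][j] = (-1)² + (1)² + (1)² + (1)² + (-1)² + (-1)² + (-1)² + (-1)² = 1 + 1 + 1 + 1 + 1 + 1 + 1 + 1 = 8.
(H·H^T)[3][4] = Σ_j H[3][j]·H[4][j] = (-1)·(1) + (1)·(1) + (1)·(1) + (1)·(-1) + (-1)·(-1) + (-1)·(1) + (-1)·(-1) + (-1)·(-1) = -1 + 1 + 1 + -1 + 1 + -1 + 1 + 1 = 2.
Rows 3 and 4 are not orthogonal (dot product = 2 ≠ 0), so H is not a Hadamard matrix.

(3,3) entry = 8; (3,4) entry = 2.


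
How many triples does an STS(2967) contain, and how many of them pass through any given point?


An STS(v) is a 2-(v, 3, 1) BIBD: block size k = 3, λ = 1.
Replication: r(k − 1) = λ(v − 1) ⇒ r·2 = 2967 − 1 = 2966 ⇒ r = 1483.
Block count: bk = vr ⇒ b·3 = 2967·1483 = 4400061 ⇒ b = 1466687.
(Check via b = v(v − 1)/6 = 2967·2966/6 = 8800122/6 = 1466687.)

r = 1483, b = 1466687.


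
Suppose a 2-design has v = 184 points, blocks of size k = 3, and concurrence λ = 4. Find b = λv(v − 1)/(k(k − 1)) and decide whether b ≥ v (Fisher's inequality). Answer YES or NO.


r = λ(v − 1)/(k − 1) = 4·183/2 = 366.
b = vr/k = 184·366/3 = 22448.
Fisher's inequality: b ≥ v ⇔ 22448 ≥ 184? YES.

YES


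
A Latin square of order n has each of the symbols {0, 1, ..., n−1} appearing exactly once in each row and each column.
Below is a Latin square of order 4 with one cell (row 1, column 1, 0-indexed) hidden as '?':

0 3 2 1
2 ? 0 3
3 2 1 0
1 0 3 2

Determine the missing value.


Row 1 contains symbols [0, 2, 3] — missing [1].
Column 1 contains symbols [0, 2, 3] — missing [1].
The missing symbol must appear in both missing sets; intersection = [1].
Therefore the hidden value is 1.

Missing value = 1.


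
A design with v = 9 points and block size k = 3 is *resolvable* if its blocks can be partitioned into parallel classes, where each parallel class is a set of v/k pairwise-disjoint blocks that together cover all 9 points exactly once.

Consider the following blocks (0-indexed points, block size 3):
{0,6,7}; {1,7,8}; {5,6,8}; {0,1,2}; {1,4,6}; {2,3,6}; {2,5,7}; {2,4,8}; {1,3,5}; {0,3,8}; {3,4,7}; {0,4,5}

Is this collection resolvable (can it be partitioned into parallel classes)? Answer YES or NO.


v = 9, block size k = 3, number of blocks = 12.
For resolvability, blocks must partition into parallel classes of size v/k = 3.
Total blocks must therefore be a multiple of 3: 12 = 3·4 + 0 ⇒ divisible ✓.
Greedy packing gives 4 candidate class(es). Each should be a full parallel class (size 3, covers all 9 points).
  Class 1 (3 blocks): {0,6,7}; {2,4,8}; {1,3,5}. Points covered: [0, 1, 2, 3, 4, 5, 6, 7, 8].
  Class 2 (3 blocks): {1,7,8}; {2,3,6}; {0,4,5}. Points covered: [0, 1, 2, 3, 4, 5, 6, 7, 8].
  Class 3 (3 blocks): {5,6,8}; {0,1,2}; {3,4,7}. Points covered: [0, 1, 2, 3, 4, 5, 6, 7, 8].
  Class 4 (3 blocks): {1,4,6}; {2,5,7}; {0,3,8}. Points covered: [0, 1, 2, 3, 4, 5, 6, 7, 8].
All classes full (size 3)? YES. All classes cover every point? YES.
Resolvable? YES.

YES


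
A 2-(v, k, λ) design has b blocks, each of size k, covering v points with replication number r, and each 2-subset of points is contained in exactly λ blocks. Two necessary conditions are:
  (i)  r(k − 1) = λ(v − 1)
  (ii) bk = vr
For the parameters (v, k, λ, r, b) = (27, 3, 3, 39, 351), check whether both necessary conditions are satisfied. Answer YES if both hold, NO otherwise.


Condition (i): r(k − 1) = 39·2 = 78; λ(v − 1) = 3·26 = 78. Match? YES.
Condition (ii): bk = 351·3 = 1053; vr = 27·39 = 1053. Match? YES.
Both conditions hold? YES.

YES


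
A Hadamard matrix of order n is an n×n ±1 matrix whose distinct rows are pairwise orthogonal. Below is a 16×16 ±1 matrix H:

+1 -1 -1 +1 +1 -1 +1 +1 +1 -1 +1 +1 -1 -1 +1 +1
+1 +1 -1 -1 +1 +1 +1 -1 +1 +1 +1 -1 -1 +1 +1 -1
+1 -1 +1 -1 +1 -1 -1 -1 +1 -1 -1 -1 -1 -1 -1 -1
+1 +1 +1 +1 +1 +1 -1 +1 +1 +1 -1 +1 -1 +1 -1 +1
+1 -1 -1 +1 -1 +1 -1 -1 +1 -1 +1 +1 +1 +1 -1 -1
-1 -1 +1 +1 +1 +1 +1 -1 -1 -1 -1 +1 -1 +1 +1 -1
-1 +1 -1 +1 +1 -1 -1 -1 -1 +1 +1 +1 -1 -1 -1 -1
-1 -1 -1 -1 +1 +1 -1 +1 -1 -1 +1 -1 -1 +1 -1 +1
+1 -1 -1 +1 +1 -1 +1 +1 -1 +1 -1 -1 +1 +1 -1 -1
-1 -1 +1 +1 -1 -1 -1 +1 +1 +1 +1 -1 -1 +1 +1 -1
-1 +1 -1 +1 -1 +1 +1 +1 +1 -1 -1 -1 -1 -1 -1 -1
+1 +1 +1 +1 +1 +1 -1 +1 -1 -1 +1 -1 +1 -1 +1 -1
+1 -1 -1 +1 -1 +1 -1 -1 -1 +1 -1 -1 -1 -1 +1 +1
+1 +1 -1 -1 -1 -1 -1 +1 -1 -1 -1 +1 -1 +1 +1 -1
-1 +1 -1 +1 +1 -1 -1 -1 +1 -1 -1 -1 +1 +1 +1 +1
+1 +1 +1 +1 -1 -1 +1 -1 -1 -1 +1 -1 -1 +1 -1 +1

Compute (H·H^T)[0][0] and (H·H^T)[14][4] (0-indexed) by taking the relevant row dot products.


Row 0 of H: [1, -1, -1, 1, 1, -1, 1, 1, 1, -1, 1, 1, -1, -1, 1, 1].
Row 4 of H: [1, -1, -1, 1, -1, 1, -1, -1, 1, -1, 1, 1, 1, 1, -1, -1].
Row 14 of H: [-1, 1, -1, 1, 1, -1, -1, -1, 1, -1, -1, -1, 1, 1, 1, 1].
(H·H^T)[0][0] = Σ_j H[0][j]·H[0][j] = (1)² + (-1)² + (-1)² + (1)² + (1)² + (-1)² + (1)² + (1)² + (1)² + (-1)² + (1)² + (1)² + (-1)² + (-1)² + (1)² + (1)² = 1 + 1 + 1 + 1 + 1 + 1 + 1 + 1 + 1 + 1 + 1 + 1 + 1 + 1 + 1 + 1 = 16.
(H·H^T)[14][4] = Σ_j H[14][j]·H[4][j] = (-1)·(1) + (1)·(-1) + (-1)·(-1) + (1)·(1) + (1)·(-1) + (-1)·(1) + (-1)·(-1) + (-1)·(-1) + (1)·(1) + (-1)·(-1) + (-1)·(1) + (-1)·(1) + (1)·(1) + (1)·(1) + (1)·(-1) + (1)·(-1) = -1 + -1 + 1 + 1 + -1 + -1 + 1 + 1 + 1 + 1 + -1 + -1 + 1 + 1 + -1 + -1 = 0.
So rows 14 and 4 are orthogonal; the diagonal entry equals n = 16.

(0,0) entry = 16; (14,4) entry = 0.


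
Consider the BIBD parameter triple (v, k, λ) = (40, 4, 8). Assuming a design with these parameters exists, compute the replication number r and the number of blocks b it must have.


Any 2-(v, k, λ) BIBD satisfies two necessary conditions:
  (i)  Each point sits in r blocks, and counting incidences through any fixed point gives r(k − 1) = λ(v − 1), so r = λ(v − 1)/(k − 1).
  (ii) Total incidences bk = vr, so b = vr/k.
Step 1: r = λ(v − 1)/(k − 1) = 8·(40 − 1)/(4 − 1) = 8·39/3 = 312/3 = 104.
Step 2: b = vr/k = 40·104/4 = 4160/4 = 1040.
Check integrality: r = 104 ∈ Z ✓, b = 1040 ∈ Z ✓.
(These identities are necessary conditions: they determine r and b for any design with these parameters, but do not by themselves prove that one exists.)

r = 104, b = 1040.


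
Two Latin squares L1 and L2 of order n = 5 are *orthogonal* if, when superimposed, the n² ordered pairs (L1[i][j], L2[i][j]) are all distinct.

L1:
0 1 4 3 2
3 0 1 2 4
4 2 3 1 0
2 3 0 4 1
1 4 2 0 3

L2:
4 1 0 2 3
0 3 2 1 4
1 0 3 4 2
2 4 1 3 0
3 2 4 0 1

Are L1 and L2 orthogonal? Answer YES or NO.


Form the n² = 25 superimposed pairs (L1[i][j], L2[i][j]), row by row (rows and columns indexed from 0):
row 0: (0,4) (1,1) (4,0) (3,2) (2,3)
row 1: (3,0) (0,3) (1,2) (2,1) (4,4)
row 2: (4,1) (2,0) (3,3) (1,4) (0,2)
row 3: (2,2) (3,4) (0,1) (4,3) (1,0)
row 4: (1,3) (4,2) (2,4) (0,0) (3,1)
Orthogonality requires all 25 pairs distinct.
Check by first coordinate: for each symbol s of L1, list the L2 entries in the n cells where L1 = s; they must all differ.
  L1 = 0: L2 entries (in reading order) 4, 3, 2, 1, 0 — all 5 distinct ✓
  L1 = 1: L2 entries (in reading order) 1, 2, 4, 0, 3 — all 5 distinct ✓
  L1 = 2: L2 entries (in reading order) 3, 1, 0, 2, 4 — all 5 distinct ✓
  L1 = 3: L2 entries (in reading order) 2, 0, 3, 4, 1 — all 5 distinct ✓
  L1 = 4: L2 entries (in reading order) 0, 4, 1, 3, 2 — all 5 distinct ✓
Every symbol of L1 meets every symbol of L2 exactly once, so all 25 pairs are distinct (25 of 25).
Conclusion: YES.

YES


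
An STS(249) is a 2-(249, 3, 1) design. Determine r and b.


An STS(v) is a 2-(v, 3, 1) BIBD: block size k = 3, λ = 1.
Replication: r(k − 1) = λ(v − 1) ⇒ r·2 = 249 − 1 = 248 ⇒ r = 124.
Block count: bk = vr ⇒ b·3 = 249·124 = 30876 ⇒ b = 10292.
(Check via b = v(v − 1)/6 = 249·248/6 = 61752/6 = 10292.)

r = 124, b = 10292.


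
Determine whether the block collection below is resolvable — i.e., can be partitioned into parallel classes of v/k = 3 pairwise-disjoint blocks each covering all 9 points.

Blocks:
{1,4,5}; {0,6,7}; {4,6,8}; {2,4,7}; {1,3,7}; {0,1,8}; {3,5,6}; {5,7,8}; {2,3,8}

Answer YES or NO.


v = 9, block size k = 3, number of blocks = 9.
For resolvability, blocks must partition into parallel classes of size v/k = 3.
Total blocks must therefore be a multiple of 3: 9 = 3·3 + 0 ⇒ divisible ✓.
Consider block {4,6,8}. The only other block(s) in the collection disjoint from it are {1,3,7} — just 1 block(s). Any parallel class containing {4,6,8} would need 2 other blocks each disjoint from it, so no parallel class of size 3 can contain {4,6,8}.
Since every block must belong to some parallel class in a resolution, the collection cannot be partitioned into parallel classes.
Resolvable? NO.

NO


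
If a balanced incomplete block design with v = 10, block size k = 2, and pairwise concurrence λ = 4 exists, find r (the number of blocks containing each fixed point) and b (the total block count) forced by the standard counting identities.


Any 2-(v, k, λ) BIBD satisfies two necessary conditions:
  (i)  Each point sits in r blocks, and counting incidences through any fixed point gives r(k − 1) = λ(v − 1), so r = λ(v − 1)/(k − 1).
  (ii) Total incidences bk = vr, so b = vr/k.
Step 1: r = λ(v − 1)/(k − 1) = 4·(10 − 1)/(2 − 1) = 4·9/1 = 36/1 = 36.
Step 2: b = vr/k = 10·36/2 = 360/2 = 180.
Check integrality: r = 36 ∈ Z ✓, b = 180 ∈ Z ✓.
(These identities are necessary conditions: they determine r and b for any design with these parameters, but do not by themselves prove that one exists.)

r = 36, b = 180.


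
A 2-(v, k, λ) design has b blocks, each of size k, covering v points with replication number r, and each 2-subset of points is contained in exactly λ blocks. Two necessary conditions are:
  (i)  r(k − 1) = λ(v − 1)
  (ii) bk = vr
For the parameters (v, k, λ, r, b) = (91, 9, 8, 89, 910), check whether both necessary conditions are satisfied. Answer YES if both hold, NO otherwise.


Condition (i): r(k − 1) = 89·8 = 712; λ(v − 1) = 8·90 = 720. Match? NO.
Condition (ii): bk = 910·9 = 8190; vr = 91·89 = 8099. Match? NO.
Both conditions hold? NO.

NO


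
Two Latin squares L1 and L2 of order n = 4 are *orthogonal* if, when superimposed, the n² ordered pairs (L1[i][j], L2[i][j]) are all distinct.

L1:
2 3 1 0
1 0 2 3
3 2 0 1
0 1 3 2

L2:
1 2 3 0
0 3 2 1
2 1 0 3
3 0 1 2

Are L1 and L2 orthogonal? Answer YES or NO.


Form the n² = 16 superimposed pairs (L1[i][j], L2[i][j]), row by row (rows and columns indexed from 0):
row 0: (2,1) (3,2) (1,3) (0,0)
row 1: (1,0) (0,3) (2,2) (3,1)
row 2: (3,2) (2,1) (0,0) (1,3)
row 3: (0,3) (1,0) (3,1) (2,2)
Orthogonality requires all 16 pairs distinct.
But the pair (3,2) repeats: cell (0,1) has L1 = 3, L2 = 2, and cell (2,0) has L1 = 3, L2 = 2.
A repeated pair means some other pair never occurs (only 8 distinct pairs out of 16), so the squares are not orthogonal.
Conclusion: NO.

NO


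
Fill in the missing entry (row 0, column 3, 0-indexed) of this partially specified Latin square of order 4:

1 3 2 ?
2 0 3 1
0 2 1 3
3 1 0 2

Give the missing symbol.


Row 0 contains symbols [1, 2, 3] — missing [0].
Column 3 contains symbols [1, 2, 3] — missing [0].
The missing symbol must appear in both missing sets; intersection = [0].
Therefore the hidden value is 0.

Missing value = 0.


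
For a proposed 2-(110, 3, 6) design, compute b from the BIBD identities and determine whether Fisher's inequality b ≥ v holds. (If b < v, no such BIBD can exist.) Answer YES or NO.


r = λ(v − 1)/(k − 1) = 6·109/2 = 327.
b = vr/k = 110·327/3 = 11990.
Fisher's inequality: b ≥ v ⇔ 11990 ≥ 110? YES.

YES


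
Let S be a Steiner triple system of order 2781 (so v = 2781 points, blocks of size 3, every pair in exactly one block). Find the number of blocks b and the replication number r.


An STS(v) is a 2-(v, 3, 1) BIBD: block size k = 3, λ = 1.
Replication: r(k − 1) = λ(v − 1) ⇒ r·2 = 2781 − 1 = 2780 ⇒ r = 1390.
Block count: bk = vr ⇒ b·3 = 2781·1390 = 3865590 ⇒ b = 1288530.

r = 1390, b = 1288530.


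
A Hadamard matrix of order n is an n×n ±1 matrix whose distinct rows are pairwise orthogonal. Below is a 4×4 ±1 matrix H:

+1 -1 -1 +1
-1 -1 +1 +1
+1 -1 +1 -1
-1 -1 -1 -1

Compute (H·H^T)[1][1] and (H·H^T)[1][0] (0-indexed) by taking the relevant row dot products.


Row 0 of H: [1, -1, -1, 1].
Row 1 of H: [-1, -1, 1, 1].
(H·H^T)[1][1] = Σ_j H[1][j]·H[1][j] = (-1)² + (-1)² + (1)² + (1)² = 1 + 1 + 1 + 1 = 4.
(H·H^T)[1][0] = Σ_j H[1][j]·H[0][j] = (-1)·(1) + (-1)·(-1) + (1)·(-1) + (1)·(1) = -1 + 1 + -1 + 1 = 0.
So rows 1 and 0 are orthogonal; the diagonal entry equals n = 4.

(1,1) entry = 4; (1,0) entry = 0.


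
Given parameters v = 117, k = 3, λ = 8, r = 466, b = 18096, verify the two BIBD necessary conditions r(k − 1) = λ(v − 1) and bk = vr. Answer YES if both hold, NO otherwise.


Condition (i): r(k − 1) = 466·2 = 932; λ(v − 1) = 8·116 = 928. Match? NO.
Condition (ii): bk = 18096·3 = 54288; vr = 117·466 = 54522. Match? NO.
Both conditions hold? NO.

NO


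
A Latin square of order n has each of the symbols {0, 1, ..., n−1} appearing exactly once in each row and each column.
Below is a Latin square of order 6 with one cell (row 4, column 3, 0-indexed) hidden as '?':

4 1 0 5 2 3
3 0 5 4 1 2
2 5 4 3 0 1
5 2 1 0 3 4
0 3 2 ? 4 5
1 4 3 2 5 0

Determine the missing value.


Row 4 contains symbols [0, 2, 3, 4, 5] — missing [1].
Column 3 contains symbols [0, 2, 3, 4, 5] — missing [1].
The missing symbol must appear in both missing sets; intersection = [1].
Therefore the hidden value is 1.

Missing value = 1.


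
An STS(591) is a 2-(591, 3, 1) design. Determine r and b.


An STS(v) is a 2-(v, 3, 1) BIBD: block size k = 3, λ = 1.
Replication: r(k − 1) = λ(v − 1) ⇒ r·2 = 591 − 1 = 590 ⇒ r = 295.
Block count: b = v(v − 1)/6 = 591·590/6 = 348690/6 = 58115.
(Check via bk = vr: 58115·3 = 174345 = 591·295 = 174345 ✓.)

r = 295, b = 58115.


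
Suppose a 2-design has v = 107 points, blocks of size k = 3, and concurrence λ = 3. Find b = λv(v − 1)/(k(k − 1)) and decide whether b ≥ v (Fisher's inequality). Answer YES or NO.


r = λ(v − 1)/(k − 1) = 3·106/2 = 159.
b = vr/k = 107·159/3 = 5671.
Fisher's inequality: b ≥ v ⇔ 5671 ≥ 107? YES.

YES


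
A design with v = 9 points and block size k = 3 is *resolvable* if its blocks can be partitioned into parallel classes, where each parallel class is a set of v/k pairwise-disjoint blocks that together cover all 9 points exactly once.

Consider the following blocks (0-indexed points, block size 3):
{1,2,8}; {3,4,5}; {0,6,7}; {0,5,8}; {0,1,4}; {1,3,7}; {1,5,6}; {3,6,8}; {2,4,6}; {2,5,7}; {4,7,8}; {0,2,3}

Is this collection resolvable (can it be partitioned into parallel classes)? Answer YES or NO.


v = 9, block size k = 3, number of blocks = 12.
For resolvability, blocks must partition into parallel classes of size v/k = 3.
Total blocks must therefore be a multiple of 3: 12 = 3·4 + 0 ⇒ divisible ✓.
Greedy packing gives 4 candidate class(es). Each should be a full parallel class (size 3, covers all 9 points).
  Class 1 (3 blocks): {1,2,8}; {3,4,5}; {0,6,7}. Points covered: [0, 1, 2, 3, 4, 5, 6, 7, 8].
  Class 2 (3 blocks): {0,5,8}; {1,3,7}; {2,4,6}. Points covered: [0, 1, 2, 3, 4, 5, 6, 7, 8].
  Class 3 (3 blocks): {0,1,4}; {3,6,8}; {2,5,7}. Points covered: [0, 1, 2, 3, 4, 5, 6, 7, 8].
  Class 4 (3 blocks): {1,5,6}; {4,7,8}; {0,2,3}. Points covered: [0, 1, 2, 3, 4, 5, 6, 7, 8].
All classes full (size 3)? YES. All classes cover every point? YES.
Resolvable? YES.

YES


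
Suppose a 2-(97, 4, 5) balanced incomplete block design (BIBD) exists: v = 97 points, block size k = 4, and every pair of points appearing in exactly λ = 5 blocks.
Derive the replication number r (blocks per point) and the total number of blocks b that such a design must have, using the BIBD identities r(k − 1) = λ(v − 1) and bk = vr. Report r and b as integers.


Any 2-(v, k, λ) BIBD satisfies two necessary conditions:
  (i)  Each point sits in r blocks, and counting incidences through any fixed point gives r(k − 1) = λ(v − 1), so r = λ(v − 1)/(k − 1).
  (ii) Total incidences bk = vr, so b = vr/k.
Step 1: r = λ(v − 1)/(k − 1) = 5·(97 − 1)/(4 − 1) = 5·96/3 = 480/3 = 160.
Step 2: b = vr/k = 97·160/4 = 15520/4 = 3880.
Check integrality: r = 160 ∈ Z ✓, b = 3880 ∈ Z ✓.
(These identities are necessary conditions: they determine r and b for any design with these parameters, but do not by themselves prove that one exists.)

r = 160, b = 3880.


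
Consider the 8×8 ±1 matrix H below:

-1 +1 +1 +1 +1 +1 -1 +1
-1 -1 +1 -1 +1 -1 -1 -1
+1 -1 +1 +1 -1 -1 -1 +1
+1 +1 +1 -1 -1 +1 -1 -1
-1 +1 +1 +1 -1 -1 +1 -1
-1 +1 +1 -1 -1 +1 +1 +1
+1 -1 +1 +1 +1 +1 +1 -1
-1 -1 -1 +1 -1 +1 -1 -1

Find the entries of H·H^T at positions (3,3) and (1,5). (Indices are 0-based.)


Row 1 of H: [-1, -1, 1, -1, 1, -1, -1, -1].
Row 3 of H: [1, 1, 1, -1, -1, 1, -1, -1].
Row 5 of H: [-1, 1, 1, -1, -1, 1, 1, 1].
(H·H^T)[3][3] = Σ_j H[3][j]·H[3][j] = (1)² + (1)² + (1)² + (-1)² + (-1)² + (1)² + (-1)² + (-1)² = 1 + 1 + 1 + 1 + 1 + 1 + 1 + 1 = 8.
(H·H^T)[1][5] = Σ_j H[1][j]·H[5][j] = (-1)·(-1) + (-1)·(1) + (1)·(1) + (-1)·(-1) + (1)·(-1) + (-1)·(1) + (-1)·(1) + (-1)·(1) = 1 + -1 + 1 + 1 + -1 + -1 + -1 + -1 = -2.
Rows 1 and 5 are not orthogonal (dot product = -2 ≠ 0), so H is not a Hadamard matrix.

(3,3) entry = 8; (1,5) entry = -2.


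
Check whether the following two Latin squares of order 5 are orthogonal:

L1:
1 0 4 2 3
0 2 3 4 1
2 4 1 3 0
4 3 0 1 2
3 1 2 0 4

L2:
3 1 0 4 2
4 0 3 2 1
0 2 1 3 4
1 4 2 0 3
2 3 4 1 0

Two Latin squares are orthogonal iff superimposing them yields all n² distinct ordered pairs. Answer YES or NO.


Form the n² = 25 superimposed pairs (L1[i][j], L2[i][j]), row by row (rows and columns indexed from 0):
row 0: (1,3) (0,1) (4,0) (2,4) (3,2)
row 1: (0,4) (2,0) (3,3) (4,2) (1,1)
row 2: (2,0) (4,2) (1,1) (3,3) (0,4)
row 3: (4,1) (3,4) (0,2) (1,0) (2,3)
row 4: (3,2) (1,3) (2,4) (0,1) (4,0)
Orthogonality requires all 25 pairs distinct.
But the pair (2,0) repeats: cell (1,1) has L1 = 2, L2 = 0, and cell (2,0) has L1 = 2, L2 = 0.
A repeated pair means some other pair never occurs (only 15 distinct pairs out of 25), so the squares are not orthogonal.
Conclusion: NO.

NO


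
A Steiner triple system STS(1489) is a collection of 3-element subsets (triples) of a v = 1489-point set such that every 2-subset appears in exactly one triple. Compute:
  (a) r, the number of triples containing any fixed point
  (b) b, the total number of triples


An STS(v) is a 2-(v, 3, 1) BIBD: block size k = 3, λ = 1.
Replication: r(k − 1) = λ(v − 1) ⇒ r·2 = 1489 − 1 = 1488 ⇒ r = 744.
Block count: b = v(v − 1)/6 = 1489·1488/6 = 2215632/6 = 369272.

r = 744, b = 369272.


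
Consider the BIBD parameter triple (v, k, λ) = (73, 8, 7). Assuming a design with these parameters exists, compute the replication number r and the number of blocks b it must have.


Any 2-(v, k, λ) BIBD satisfies two necessary conditions:
  (i)  Each point sits in r blocks, and counting incidences through any fixed point gives r(k − 1) = λ(v − 1), so r = λ(v − 1)/(k − 1).
  (ii) Total incidences bk = vr, so b = vr/k.
Step 1: r = λ(v − 1)/(k − 1) = 7·(73 − 1)/(8 − 1) = 7·72/7 = 504/7 = 72.
Step 2: b = vr/k = 73·72/8 = 5256/8 = 657.
Check integrality: r = 72 ∈ Z ✓, b = 657 ∈ Z ✓.
(These identities are necessary conditions: they determine r and b for any design with these parameters, but do not by themselves prove that one exists.)

r = 72, b = 657.
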